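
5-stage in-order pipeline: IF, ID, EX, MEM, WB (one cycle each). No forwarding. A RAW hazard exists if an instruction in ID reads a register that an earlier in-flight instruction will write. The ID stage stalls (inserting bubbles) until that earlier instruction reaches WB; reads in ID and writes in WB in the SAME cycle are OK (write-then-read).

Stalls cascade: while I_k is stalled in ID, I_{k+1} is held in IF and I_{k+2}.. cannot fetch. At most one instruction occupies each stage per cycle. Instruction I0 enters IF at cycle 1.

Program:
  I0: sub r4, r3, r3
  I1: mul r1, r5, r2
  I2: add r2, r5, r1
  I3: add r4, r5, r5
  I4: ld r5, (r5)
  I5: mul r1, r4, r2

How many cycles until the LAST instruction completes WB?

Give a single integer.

Answer: 13

Derivation:
I0 sub r4 <- r3,r3: IF@1 ID@2 stall=0 (-) EX@3 MEM@4 WB@5
I1 mul r1 <- r5,r2: IF@2 ID@3 stall=0 (-) EX@4 MEM@5 WB@6
I2 add r2 <- r5,r1: IF@3 ID@4 stall=2 (RAW on I1.r1 (WB@6)) EX@7 MEM@8 WB@9
I3 add r4 <- r5,r5: IF@4 ID@7 stall=0 (-) EX@8 MEM@9 WB@10
I4 ld r5 <- r5: IF@7 ID@8 stall=0 (-) EX@9 MEM@10 WB@11
I5 mul r1 <- r4,r2: IF@8 ID@9 stall=1 (RAW on I3.r4 (WB@10)) EX@11 MEM@12 WB@13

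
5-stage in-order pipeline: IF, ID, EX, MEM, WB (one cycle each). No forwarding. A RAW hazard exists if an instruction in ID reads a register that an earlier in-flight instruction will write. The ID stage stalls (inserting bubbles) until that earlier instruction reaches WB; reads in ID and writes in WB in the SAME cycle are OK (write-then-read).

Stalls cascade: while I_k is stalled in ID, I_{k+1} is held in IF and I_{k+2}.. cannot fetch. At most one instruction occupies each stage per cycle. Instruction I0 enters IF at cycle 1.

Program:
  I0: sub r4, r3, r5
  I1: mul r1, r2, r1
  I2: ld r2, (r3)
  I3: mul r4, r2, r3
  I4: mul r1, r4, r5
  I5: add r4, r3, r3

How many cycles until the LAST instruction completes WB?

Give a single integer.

I0 sub r4 <- r3,r5: IF@1 ID@2 stall=0 (-) EX@3 MEM@4 WB@5
I1 mul r1 <- r2,r1: IF@2 ID@3 stall=0 (-) EX@4 MEM@5 WB@6
I2 ld r2 <- r3: IF@3 ID@4 stall=0 (-) EX@5 MEM@6 WB@7
I3 mul r4 <- r2,r3: IF@4 ID@5 stall=2 (RAW on I2.r2 (WB@7)) EX@8 MEM@9 WB@10
I4 mul r1 <- r4,r5: IF@5 ID@8 stall=2 (RAW on I3.r4 (WB@10)) EX@11 MEM@12 WB@13
I5 add r4 <- r3,r3: IF@8 ID@11 stall=0 (-) EX@12 MEM@13 WB@14

Answer: 14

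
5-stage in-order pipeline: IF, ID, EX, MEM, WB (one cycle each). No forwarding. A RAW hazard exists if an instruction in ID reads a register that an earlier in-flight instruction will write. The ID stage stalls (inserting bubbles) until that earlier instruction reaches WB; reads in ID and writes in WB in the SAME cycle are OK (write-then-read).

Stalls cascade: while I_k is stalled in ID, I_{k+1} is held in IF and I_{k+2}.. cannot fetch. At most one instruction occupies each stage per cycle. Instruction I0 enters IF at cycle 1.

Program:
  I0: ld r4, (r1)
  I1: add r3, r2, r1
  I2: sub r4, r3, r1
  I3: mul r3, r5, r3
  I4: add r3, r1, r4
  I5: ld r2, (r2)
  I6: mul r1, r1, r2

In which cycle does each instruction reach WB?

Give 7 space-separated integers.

Answer: 5 6 9 10 12 13 16

Derivation:
I0 ld r4 <- r1: IF@1 ID@2 stall=0 (-) EX@3 MEM@4 WB@5
I1 add r3 <- r2,r1: IF@2 ID@3 stall=0 (-) EX@4 MEM@5 WB@6
I2 sub r4 <- r3,r1: IF@3 ID@4 stall=2 (RAW on I1.r3 (WB@6)) EX@7 MEM@8 WB@9
I3 mul r3 <- r5,r3: IF@4 ID@7 stall=0 (-) EX@8 MEM@9 WB@10
I4 add r3 <- r1,r4: IF@7 ID@8 stall=1 (RAW on I2.r4 (WB@9)) EX@10 MEM@11 WB@12
I5 ld r2 <- r2: IF@8 ID@10 stall=0 (-) EX@11 MEM@12 WB@13
I6 mul r1 <- r1,r2: IF@10 ID@11 stall=2 (RAW on I5.r2 (WB@13)) EX@14 MEM@15 WB@16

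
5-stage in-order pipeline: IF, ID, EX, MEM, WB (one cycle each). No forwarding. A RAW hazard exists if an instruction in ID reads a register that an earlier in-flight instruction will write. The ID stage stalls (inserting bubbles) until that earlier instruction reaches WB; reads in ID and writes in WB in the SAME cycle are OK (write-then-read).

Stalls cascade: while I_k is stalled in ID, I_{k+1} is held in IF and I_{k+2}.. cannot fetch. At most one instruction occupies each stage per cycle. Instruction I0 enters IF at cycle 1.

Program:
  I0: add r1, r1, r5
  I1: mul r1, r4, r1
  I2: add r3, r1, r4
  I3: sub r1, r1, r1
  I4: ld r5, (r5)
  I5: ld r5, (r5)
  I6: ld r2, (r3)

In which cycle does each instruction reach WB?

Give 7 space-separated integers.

I0 add r1 <- r1,r5: IF@1 ID@2 stall=0 (-) EX@3 MEM@4 WB@5
I1 mul r1 <- r4,r1: IF@2 ID@3 stall=2 (RAW on I0.r1 (WB@5)) EX@6 MEM@7 WB@8
I2 add r3 <- r1,r4: IF@3 ID@6 stall=2 (RAW on I1.r1 (WB@8)) EX@9 MEM@10 WB@11
I3 sub r1 <- r1,r1: IF@6 ID@9 stall=0 (-) EX@10 MEM@11 WB@12
I4 ld r5 <- r5: IF@9 ID@10 stall=0 (-) EX@11 MEM@12 WB@13
I5 ld r5 <- r5: IF@10 ID@11 stall=2 (RAW on I4.r5 (WB@13)) EX@14 MEM@15 WB@16
I6 ld r2 <- r3: IF@11 ID@14 stall=0 (-) EX@15 MEM@16 WB@17

Answer: 5 8 11 12 13 16 17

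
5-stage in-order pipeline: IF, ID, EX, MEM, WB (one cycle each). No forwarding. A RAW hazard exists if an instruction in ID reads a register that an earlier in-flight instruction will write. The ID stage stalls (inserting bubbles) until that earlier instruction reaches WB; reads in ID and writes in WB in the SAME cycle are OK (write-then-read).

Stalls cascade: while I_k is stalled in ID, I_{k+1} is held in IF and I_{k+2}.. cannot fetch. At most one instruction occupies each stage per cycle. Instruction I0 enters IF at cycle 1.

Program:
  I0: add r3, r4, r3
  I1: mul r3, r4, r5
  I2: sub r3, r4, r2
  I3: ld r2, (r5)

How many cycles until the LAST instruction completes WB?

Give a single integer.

Answer: 8

Derivation:
I0 add r3 <- r4,r3: IF@1 ID@2 stall=0 (-) EX@3 MEM@4 WB@5
I1 mul r3 <- r4,r5: IF@2 ID@3 stall=0 (-) EX@4 MEM@5 WB@6
I2 sub r3 <- r4,r2: IF@3 ID@4 stall=0 (-) EX@5 MEM@6 WB@7
I3 ld r2 <- r5: IF@4 ID@5 stall=0 (-) EX@6 MEM@7 WB@8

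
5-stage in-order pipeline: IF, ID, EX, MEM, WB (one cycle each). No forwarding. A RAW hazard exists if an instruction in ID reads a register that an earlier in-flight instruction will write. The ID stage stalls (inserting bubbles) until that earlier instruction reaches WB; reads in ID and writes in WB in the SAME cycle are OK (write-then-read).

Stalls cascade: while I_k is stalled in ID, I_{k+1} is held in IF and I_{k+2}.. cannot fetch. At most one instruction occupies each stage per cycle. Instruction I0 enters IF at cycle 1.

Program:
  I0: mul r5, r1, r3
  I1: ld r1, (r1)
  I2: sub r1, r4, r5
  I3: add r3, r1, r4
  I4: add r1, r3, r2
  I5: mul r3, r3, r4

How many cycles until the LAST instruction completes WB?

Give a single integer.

Answer: 15

Derivation:
I0 mul r5 <- r1,r3: IF@1 ID@2 stall=0 (-) EX@3 MEM@4 WB@5
I1 ld r1 <- r1: IF@2 ID@3 stall=0 (-) EX@4 MEM@5 WB@6
I2 sub r1 <- r4,r5: IF@3 ID@4 stall=1 (RAW on I0.r5 (WB@5)) EX@6 MEM@7 WB@8
I3 add r3 <- r1,r4: IF@4 ID@6 stall=2 (RAW on I2.r1 (WB@8)) EX@9 MEM@10 WB@11
I4 add r1 <- r3,r2: IF@6 ID@9 stall=2 (RAW on I3.r3 (WB@11)) EX@12 MEM@13 WB@14
I5 mul r3 <- r3,r4: IF@9 ID@12 stall=0 (-) EX@13 MEM@14 WB@15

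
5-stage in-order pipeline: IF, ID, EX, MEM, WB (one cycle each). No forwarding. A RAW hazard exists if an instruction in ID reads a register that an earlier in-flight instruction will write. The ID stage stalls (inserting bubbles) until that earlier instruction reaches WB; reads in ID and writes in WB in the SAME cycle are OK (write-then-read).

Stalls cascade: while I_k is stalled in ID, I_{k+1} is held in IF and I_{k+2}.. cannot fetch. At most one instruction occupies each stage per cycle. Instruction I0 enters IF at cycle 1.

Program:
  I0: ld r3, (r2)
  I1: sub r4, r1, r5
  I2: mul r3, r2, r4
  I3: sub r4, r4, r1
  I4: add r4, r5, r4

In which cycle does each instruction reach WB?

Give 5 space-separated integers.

Answer: 5 6 9 10 13

Derivation:
I0 ld r3 <- r2: IF@1 ID@2 stall=0 (-) EX@3 MEM@4 WB@5
I1 sub r4 <- r1,r5: IF@2 ID@3 stall=0 (-) EX@4 MEM@5 WB@6
I2 mul r3 <- r2,r4: IF@3 ID@4 stall=2 (RAW on I1.r4 (WB@6)) EX@7 MEM@8 WB@9
I3 sub r4 <- r4,r1: IF@4 ID@7 stall=0 (-) EX@8 MEM@9 WB@10
I4 add r4 <- r5,r4: IF@7 ID@8 stall=2 (RAW on I3.r4 (WB@10)) EX@11 MEM@12 WB@13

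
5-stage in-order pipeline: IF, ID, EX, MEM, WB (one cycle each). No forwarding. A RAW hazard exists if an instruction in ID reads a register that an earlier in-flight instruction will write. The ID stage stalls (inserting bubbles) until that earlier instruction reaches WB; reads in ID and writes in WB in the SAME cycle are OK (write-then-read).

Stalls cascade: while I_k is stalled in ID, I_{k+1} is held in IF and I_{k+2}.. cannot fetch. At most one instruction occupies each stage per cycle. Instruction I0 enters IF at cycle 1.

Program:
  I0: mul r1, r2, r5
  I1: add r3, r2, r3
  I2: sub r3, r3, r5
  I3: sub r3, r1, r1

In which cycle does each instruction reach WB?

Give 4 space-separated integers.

Answer: 5 6 9 10

Derivation:
I0 mul r1 <- r2,r5: IF@1 ID@2 stall=0 (-) EX@3 MEM@4 WB@5
I1 add r3 <- r2,r3: IF@2 ID@3 stall=0 (-) EX@4 MEM@5 WB@6
I2 sub r3 <- r3,r5: IF@3 ID@4 stall=2 (RAW on I1.r3 (WB@6)) EX@7 MEM@8 WB@9
I3 sub r3 <- r1,r1: IF@4 ID@7 stall=0 (-) EX@8 MEM@9 WB@10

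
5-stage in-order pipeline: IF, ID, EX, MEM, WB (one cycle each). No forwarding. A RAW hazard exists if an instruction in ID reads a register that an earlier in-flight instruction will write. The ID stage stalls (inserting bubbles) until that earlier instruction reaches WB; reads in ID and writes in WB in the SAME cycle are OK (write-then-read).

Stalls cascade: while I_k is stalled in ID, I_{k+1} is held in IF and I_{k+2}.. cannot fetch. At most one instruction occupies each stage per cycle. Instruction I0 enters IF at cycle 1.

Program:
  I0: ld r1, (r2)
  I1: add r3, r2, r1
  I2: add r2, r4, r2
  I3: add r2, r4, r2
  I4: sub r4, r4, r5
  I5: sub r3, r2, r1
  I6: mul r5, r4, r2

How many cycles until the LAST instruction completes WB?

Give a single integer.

Answer: 16

Derivation:
I0 ld r1 <- r2: IF@1 ID@2 stall=0 (-) EX@3 MEM@4 WB@5
I1 add r3 <- r2,r1: IF@2 ID@3 stall=2 (RAW on I0.r1 (WB@5)) EX@6 MEM@7 WB@8
I2 add r2 <- r4,r2: IF@3 ID@6 stall=0 (-) EX@7 MEM@8 WB@9
I3 add r2 <- r4,r2: IF@6 ID@7 stall=2 (RAW on I2.r2 (WB@9)) EX@10 MEM@11 WB@12
I4 sub r4 <- r4,r5: IF@7 ID@10 stall=0 (-) EX@11 MEM@12 WB@13
I5 sub r3 <- r2,r1: IF@10 ID@11 stall=1 (RAW on I3.r2 (WB@12)) EX@13 MEM@14 WB@15
I6 mul r5 <- r4,r2: IF@11 ID@13 stall=0 (-) EX@14 MEM@15 WB@16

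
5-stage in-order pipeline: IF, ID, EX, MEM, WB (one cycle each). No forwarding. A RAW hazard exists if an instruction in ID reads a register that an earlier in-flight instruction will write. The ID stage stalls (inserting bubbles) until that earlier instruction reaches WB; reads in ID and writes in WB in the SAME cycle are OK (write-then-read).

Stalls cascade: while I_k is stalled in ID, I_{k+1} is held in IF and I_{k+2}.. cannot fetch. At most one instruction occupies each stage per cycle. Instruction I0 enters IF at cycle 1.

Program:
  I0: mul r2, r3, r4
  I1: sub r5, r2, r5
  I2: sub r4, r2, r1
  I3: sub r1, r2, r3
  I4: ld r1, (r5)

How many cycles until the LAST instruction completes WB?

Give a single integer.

Answer: 11

Derivation:
I0 mul r2 <- r3,r4: IF@1 ID@2 stall=0 (-) EX@3 MEM@4 WB@5
I1 sub r5 <- r2,r5: IF@2 ID@3 stall=2 (RAW on I0.r2 (WB@5)) EX@6 MEM@7 WB@8
I2 sub r4 <- r2,r1: IF@3 ID@6 stall=0 (-) EX@7 MEM@8 WB@9
I3 sub r1 <- r2,r3: IF@6 ID@7 stall=0 (-) EX@8 MEM@9 WB@10
I4 ld r1 <- r5: IF@7 ID@8 stall=0 (-) EX@9 MEM@10 WB@11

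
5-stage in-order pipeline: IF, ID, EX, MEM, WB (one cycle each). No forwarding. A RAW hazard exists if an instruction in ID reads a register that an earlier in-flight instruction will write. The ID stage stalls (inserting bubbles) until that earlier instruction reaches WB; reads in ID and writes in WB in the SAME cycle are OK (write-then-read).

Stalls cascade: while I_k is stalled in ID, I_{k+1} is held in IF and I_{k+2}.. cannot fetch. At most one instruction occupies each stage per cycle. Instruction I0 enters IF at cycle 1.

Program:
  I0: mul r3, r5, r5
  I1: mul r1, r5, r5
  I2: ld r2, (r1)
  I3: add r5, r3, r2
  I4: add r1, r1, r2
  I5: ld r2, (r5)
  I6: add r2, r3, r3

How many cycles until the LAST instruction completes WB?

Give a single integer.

I0 mul r3 <- r5,r5: IF@1 ID@2 stall=0 (-) EX@3 MEM@4 WB@5
I1 mul r1 <- r5,r5: IF@2 ID@3 stall=0 (-) EX@4 MEM@5 WB@6
I2 ld r2 <- r1: IF@3 ID@4 stall=2 (RAW on I1.r1 (WB@6)) EX@7 MEM@8 WB@9
I3 add r5 <- r3,r2: IF@4 ID@7 stall=2 (RAW on I2.r2 (WB@9)) EX@10 MEM@11 WB@12
I4 add r1 <- r1,r2: IF@7 ID@10 stall=0 (-) EX@11 MEM@12 WB@13
I5 ld r2 <- r5: IF@10 ID@11 stall=1 (RAW on I3.r5 (WB@12)) EX@13 MEM@14 WB@15
I6 add r2 <- r3,r3: IF@11 ID@13 stall=0 (-) EX@14 MEM@15 WB@16

Answer: 16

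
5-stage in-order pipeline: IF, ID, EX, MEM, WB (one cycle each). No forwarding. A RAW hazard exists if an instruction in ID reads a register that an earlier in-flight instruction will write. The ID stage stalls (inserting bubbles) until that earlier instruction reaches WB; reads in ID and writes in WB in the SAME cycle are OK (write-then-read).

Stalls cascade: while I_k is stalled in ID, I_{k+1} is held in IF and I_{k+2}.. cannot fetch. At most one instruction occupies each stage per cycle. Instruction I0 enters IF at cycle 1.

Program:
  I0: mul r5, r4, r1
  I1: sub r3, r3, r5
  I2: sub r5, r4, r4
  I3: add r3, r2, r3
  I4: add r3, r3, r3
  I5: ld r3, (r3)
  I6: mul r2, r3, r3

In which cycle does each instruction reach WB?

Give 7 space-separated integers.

I0 mul r5 <- r4,r1: IF@1 ID@2 stall=0 (-) EX@3 MEM@4 WB@5
I1 sub r3 <- r3,r5: IF@2 ID@3 stall=2 (RAW on I0.r5 (WB@5)) EX@6 MEM@7 WB@8
I2 sub r5 <- r4,r4: IF@3 ID@6 stall=0 (-) EX@7 MEM@8 WB@9
I3 add r3 <- r2,r3: IF@6 ID@7 stall=1 (RAW on I1.r3 (WB@8)) EX@9 MEM@10 WB@11
I4 add r3 <- r3,r3: IF@7 ID@9 stall=2 (RAW on I3.r3 (WB@11)) EX@12 MEM@13 WB@14
I5 ld r3 <- r3: IF@9 ID@12 stall=2 (RAW on I4.r3 (WB@14)) EX@15 MEM@16 WB@17
I6 mul r2 <- r3,r3: IF@12 ID@15 stall=2 (RAW on I5.r3 (WB@17)) EX@18 MEM@19 WB@20

Answer: 5 8 9 11 14 17 20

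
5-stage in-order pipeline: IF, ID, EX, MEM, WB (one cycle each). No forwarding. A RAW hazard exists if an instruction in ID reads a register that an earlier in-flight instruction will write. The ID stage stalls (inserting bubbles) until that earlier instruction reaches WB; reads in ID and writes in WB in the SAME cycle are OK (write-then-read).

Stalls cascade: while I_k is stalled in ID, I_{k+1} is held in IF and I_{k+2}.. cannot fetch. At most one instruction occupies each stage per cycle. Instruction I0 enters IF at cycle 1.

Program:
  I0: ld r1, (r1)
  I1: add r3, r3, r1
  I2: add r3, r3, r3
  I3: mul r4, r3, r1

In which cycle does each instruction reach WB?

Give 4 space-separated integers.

I0 ld r1 <- r1: IF@1 ID@2 stall=0 (-) EX@3 MEM@4 WB@5
I1 add r3 <- r3,r1: IF@2 ID@3 stall=2 (RAW on I0.r1 (WB@5)) EX@6 MEM@7 WB@8
I2 add r3 <- r3,r3: IF@3 ID@6 stall=2 (RAW on I1.r3 (WB@8)) EX@9 MEM@10 WB@11
I3 mul r4 <- r3,r1: IF@6 ID@9 stall=2 (RAW on I2.r3 (WB@11)) EX@12 MEM@13 WB@14

Answer: 5 8 11 14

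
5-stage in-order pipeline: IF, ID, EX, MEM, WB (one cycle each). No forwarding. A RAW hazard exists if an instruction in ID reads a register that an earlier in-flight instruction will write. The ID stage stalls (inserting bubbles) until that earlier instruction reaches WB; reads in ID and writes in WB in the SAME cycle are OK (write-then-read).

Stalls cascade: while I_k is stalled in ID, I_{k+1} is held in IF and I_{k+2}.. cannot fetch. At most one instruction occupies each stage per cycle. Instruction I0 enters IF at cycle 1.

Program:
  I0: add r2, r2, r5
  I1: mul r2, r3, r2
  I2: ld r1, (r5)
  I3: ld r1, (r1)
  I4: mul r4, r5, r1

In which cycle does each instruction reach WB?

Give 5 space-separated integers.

I0 add r2 <- r2,r5: IF@1 ID@2 stall=0 (-) EX@3 MEM@4 WB@5
I1 mul r2 <- r3,r2: IF@2 ID@3 stall=2 (RAW on I0.r2 (WB@5)) EX@6 MEM@7 WB@8
I2 ld r1 <- r5: IF@3 ID@6 stall=0 (-) EX@7 MEM@8 WB@9
I3 ld r1 <- r1: IF@6 ID@7 stall=2 (RAW on I2.r1 (WB@9)) EX@10 MEM@11 WB@12
I4 mul r4 <- r5,r1: IF@7 ID@10 stall=2 (RAW on I3.r1 (WB@12)) EX@13 MEM@14 WB@15

Answer: 5 8 9 12 15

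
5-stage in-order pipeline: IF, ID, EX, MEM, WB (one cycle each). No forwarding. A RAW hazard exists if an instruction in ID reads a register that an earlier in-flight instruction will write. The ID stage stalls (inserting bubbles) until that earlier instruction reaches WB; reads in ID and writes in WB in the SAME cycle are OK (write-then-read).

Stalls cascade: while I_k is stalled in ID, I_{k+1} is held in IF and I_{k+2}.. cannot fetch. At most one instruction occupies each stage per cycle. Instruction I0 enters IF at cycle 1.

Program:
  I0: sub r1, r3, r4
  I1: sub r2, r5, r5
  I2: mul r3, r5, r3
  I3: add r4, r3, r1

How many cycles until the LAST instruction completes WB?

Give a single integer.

Answer: 10

Derivation:
I0 sub r1 <- r3,r4: IF@1 ID@2 stall=0 (-) EX@3 MEM@4 WB@5
I1 sub r2 <- r5,r5: IF@2 ID@3 stall=0 (-) EX@4 MEM@5 WB@6
I2 mul r3 <- r5,r3: IF@3 ID@4 stall=0 (-) EX@5 MEM@6 WB@7
I3 add r4 <- r3,r1: IF@4 ID@5 stall=2 (RAW on I2.r3 (WB@7)) EX@8 MEM@9 WB@10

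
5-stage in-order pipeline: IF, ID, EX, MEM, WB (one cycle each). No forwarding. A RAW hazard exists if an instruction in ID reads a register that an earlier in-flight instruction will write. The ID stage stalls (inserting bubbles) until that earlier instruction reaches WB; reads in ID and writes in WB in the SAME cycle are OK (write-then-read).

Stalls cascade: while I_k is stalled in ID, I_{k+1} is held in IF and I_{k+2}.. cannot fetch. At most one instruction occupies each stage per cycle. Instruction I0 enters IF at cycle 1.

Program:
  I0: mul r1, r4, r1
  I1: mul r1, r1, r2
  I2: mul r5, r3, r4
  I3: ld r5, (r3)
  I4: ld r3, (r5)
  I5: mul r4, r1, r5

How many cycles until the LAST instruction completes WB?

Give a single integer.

I0 mul r1 <- r4,r1: IF@1 ID@2 stall=0 (-) EX@3 MEM@4 WB@5
I1 mul r1 <- r1,r2: IF@2 ID@3 stall=2 (RAW on I0.r1 (WB@5)) EX@6 MEM@7 WB@8
I2 mul r5 <- r3,r4: IF@3 ID@6 stall=0 (-) EX@7 MEM@8 WB@9
I3 ld r5 <- r3: IF@6 ID@7 stall=0 (-) EX@8 MEM@9 WB@10
I4 ld r3 <- r5: IF@7 ID@8 stall=2 (RAW on I3.r5 (WB@10)) EX@11 MEM@12 WB@13
I5 mul r4 <- r1,r5: IF@8 ID@11 stall=0 (-) EX@12 MEM@13 WB@14

Answer: 14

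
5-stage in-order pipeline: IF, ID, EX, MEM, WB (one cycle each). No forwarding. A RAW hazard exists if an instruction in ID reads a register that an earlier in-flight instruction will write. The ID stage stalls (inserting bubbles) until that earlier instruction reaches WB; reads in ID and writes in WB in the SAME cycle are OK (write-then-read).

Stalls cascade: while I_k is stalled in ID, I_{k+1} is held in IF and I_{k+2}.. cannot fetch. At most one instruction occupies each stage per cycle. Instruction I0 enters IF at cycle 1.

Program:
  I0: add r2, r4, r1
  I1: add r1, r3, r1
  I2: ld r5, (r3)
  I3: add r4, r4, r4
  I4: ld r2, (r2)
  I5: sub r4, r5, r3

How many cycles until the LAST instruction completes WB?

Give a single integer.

I0 add r2 <- r4,r1: IF@1 ID@2 stall=0 (-) EX@3 MEM@4 WB@5
I1 add r1 <- r3,r1: IF@2 ID@3 stall=0 (-) EX@4 MEM@5 WB@6
I2 ld r5 <- r3: IF@3 ID@4 stall=0 (-) EX@5 MEM@6 WB@7
I3 add r4 <- r4,r4: IF@4 ID@5 stall=0 (-) EX@6 MEM@7 WB@8
I4 ld r2 <- r2: IF@5 ID@6 stall=0 (-) EX@7 MEM@8 WB@9
I5 sub r4 <- r5,r3: IF@6 ID@7 stall=0 (-) EX@8 MEM@9 WB@10

Answer: 10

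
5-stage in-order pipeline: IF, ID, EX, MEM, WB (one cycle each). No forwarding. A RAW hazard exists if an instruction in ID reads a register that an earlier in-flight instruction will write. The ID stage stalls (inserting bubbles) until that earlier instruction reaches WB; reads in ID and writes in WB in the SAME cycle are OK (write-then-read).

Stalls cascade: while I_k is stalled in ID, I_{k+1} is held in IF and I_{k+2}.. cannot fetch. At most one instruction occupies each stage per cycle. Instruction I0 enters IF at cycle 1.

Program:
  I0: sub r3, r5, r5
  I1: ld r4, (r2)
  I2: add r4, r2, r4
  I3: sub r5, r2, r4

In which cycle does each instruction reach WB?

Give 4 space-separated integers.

I0 sub r3 <- r5,r5: IF@1 ID@2 stall=0 (-) EX@3 MEM@4 WB@5
I1 ld r4 <- r2: IF@2 ID@3 stall=0 (-) EX@4 MEM@5 WB@6
I2 add r4 <- r2,r4: IF@3 ID@4 stall=2 (RAW on I1.r4 (WB@6)) EX@7 MEM@8 WB@9
I3 sub r5 <- r2,r4: IF@4 ID@7 stall=2 (RAW on I2.r4 (WB@9)) EX@10 MEM@11 WB@12

Answer: 5 6 9 12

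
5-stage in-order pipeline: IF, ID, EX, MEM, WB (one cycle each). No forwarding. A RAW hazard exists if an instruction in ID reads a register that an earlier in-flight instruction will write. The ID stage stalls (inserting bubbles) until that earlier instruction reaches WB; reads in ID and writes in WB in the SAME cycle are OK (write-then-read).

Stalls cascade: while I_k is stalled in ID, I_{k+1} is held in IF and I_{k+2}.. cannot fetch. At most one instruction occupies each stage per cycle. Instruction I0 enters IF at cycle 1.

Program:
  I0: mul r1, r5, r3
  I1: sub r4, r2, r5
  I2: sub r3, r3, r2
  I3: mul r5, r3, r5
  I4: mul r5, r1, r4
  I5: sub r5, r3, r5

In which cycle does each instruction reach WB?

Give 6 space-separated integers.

I0 mul r1 <- r5,r3: IF@1 ID@2 stall=0 (-) EX@3 MEM@4 WB@5
I1 sub r4 <- r2,r5: IF@2 ID@3 stall=0 (-) EX@4 MEM@5 WB@6
I2 sub r3 <- r3,r2: IF@3 ID@4 stall=0 (-) EX@5 MEM@6 WB@7
I3 mul r5 <- r3,r5: IF@4 ID@5 stall=2 (RAW on I2.r3 (WB@7)) EX@8 MEM@9 WB@10
I4 mul r5 <- r1,r4: IF@5 ID@8 stall=0 (-) EX@9 MEM@10 WB@11
I5 sub r5 <- r3,r5: IF@8 ID@9 stall=2 (RAW on I4.r5 (WB@11)) EX@12 MEM@13 WB@14

Answer: 5 6 7 10 11 14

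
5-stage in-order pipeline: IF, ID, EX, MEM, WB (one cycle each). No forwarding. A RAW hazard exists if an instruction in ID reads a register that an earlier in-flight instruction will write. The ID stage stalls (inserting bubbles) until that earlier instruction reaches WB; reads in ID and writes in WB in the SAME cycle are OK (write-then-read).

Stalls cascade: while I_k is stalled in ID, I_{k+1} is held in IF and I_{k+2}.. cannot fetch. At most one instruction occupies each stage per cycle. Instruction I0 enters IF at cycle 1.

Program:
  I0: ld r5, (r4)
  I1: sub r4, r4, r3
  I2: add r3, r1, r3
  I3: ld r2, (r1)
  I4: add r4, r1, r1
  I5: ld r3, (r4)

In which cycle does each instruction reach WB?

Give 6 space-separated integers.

Answer: 5 6 7 8 9 12

Derivation:
I0 ld r5 <- r4: IF@1 ID@2 stall=0 (-) EX@3 MEM@4 WB@5
I1 sub r4 <- r4,r3: IF@2 ID@3 stall=0 (-) EX@4 MEM@5 WB@6
I2 add r3 <- r1,r3: IF@3 ID@4 stall=0 (-) EX@5 MEM@6 WB@7
I3 ld r2 <- r1: IF@4 ID@5 stall=0 (-) EX@6 MEM@7 WB@8
I4 add r4 <- r1,r1: IF@5 ID@6 stall=0 (-) EX@7 MEM@8 WB@9
I5 ld r3 <- r4: IF@6 ID@7 stall=2 (RAW on I4.r4 (WB@9)) EX@10 MEM@11 WB@12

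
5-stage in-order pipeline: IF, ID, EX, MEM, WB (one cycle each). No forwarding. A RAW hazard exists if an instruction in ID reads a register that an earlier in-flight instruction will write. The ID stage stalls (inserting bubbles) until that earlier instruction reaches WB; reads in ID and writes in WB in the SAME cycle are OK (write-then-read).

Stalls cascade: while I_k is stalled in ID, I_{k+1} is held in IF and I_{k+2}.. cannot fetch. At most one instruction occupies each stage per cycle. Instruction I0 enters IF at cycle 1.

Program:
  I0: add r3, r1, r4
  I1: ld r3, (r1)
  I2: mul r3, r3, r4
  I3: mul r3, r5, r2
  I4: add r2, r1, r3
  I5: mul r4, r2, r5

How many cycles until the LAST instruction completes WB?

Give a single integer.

I0 add r3 <- r1,r4: IF@1 ID@2 stall=0 (-) EX@3 MEM@4 WB@5
I1 ld r3 <- r1: IF@2 ID@3 stall=0 (-) EX@4 MEM@5 WB@6
I2 mul r3 <- r3,r4: IF@3 ID@4 stall=2 (RAW on I1.r3 (WB@6)) EX@7 MEM@8 WB@9
I3 mul r3 <- r5,r2: IF@4 ID@7 stall=0 (-) EX@8 MEM@9 WB@10
I4 add r2 <- r1,r3: IF@7 ID@8 stall=2 (RAW on I3.r3 (WB@10)) EX@11 MEM@12 WB@13
I5 mul r4 <- r2,r5: IF@8 ID@11 stall=2 (RAW on I4.r2 (WB@13)) EX@14 MEM@15 WB@16

Answer: 16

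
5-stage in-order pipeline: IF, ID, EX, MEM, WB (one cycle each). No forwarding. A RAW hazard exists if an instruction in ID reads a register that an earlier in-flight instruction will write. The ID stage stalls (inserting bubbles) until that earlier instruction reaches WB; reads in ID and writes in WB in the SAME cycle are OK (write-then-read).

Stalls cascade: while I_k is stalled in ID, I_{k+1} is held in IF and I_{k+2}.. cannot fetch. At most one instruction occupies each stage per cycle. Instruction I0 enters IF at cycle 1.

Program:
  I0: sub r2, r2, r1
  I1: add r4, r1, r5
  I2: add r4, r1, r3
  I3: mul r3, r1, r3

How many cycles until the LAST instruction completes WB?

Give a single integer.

Answer: 8

Derivation:
I0 sub r2 <- r2,r1: IF@1 ID@2 stall=0 (-) EX@3 MEM@4 WB@5
I1 add r4 <- r1,r5: IF@2 ID@3 stall=0 (-) EX@4 MEM@5 WB@6
I2 add r4 <- r1,r3: IF@3 ID@4 stall=0 (-) EX@5 MEM@6 WB@7
I3 mul r3 <- r1,r3: IF@4 ID@5 stall=0 (-) EX@6 MEM@7 WB@8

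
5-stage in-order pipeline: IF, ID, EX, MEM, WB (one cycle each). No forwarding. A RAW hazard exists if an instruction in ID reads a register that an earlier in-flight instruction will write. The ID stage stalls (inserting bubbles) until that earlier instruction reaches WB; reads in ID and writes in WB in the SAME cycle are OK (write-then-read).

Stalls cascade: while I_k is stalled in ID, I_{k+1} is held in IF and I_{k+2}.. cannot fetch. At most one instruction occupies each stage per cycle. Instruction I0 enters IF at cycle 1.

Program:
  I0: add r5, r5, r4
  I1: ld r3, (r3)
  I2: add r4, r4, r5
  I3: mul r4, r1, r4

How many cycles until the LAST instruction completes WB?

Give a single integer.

I0 add r5 <- r5,r4: IF@1 ID@2 stall=0 (-) EX@3 MEM@4 WB@5
I1 ld r3 <- r3: IF@2 ID@3 stall=0 (-) EX@4 MEM@5 WB@6
I2 add r4 <- r4,r5: IF@3 ID@4 stall=1 (RAW on I0.r5 (WB@5)) EX@6 MEM@7 WB@8
I3 mul r4 <- r1,r4: IF@4 ID@6 stall=2 (RAW on I2.r4 (WB@8)) EX@9 MEM@10 WB@11

Answer: 11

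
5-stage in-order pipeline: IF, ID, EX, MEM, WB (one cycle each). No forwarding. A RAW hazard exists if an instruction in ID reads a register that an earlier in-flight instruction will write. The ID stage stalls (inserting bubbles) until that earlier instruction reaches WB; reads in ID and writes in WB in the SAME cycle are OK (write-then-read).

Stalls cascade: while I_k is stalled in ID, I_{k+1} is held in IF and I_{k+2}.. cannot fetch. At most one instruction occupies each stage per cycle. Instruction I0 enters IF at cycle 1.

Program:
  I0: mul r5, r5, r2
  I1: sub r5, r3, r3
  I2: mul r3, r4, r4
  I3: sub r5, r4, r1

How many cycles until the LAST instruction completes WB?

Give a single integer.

I0 mul r5 <- r5,r2: IF@1 ID@2 stall=0 (-) EX@3 MEM@4 WB@5
I1 sub r5 <- r3,r3: IF@2 ID@3 stall=0 (-) EX@4 MEM@5 WB@6
I2 mul r3 <- r4,r4: IF@3 ID@4 stall=0 (-) EX@5 MEM@6 WB@7
I3 sub r5 <- r4,r1: IF@4 ID@5 stall=0 (-) EX@6 MEM@7 WB@8

Answer: 8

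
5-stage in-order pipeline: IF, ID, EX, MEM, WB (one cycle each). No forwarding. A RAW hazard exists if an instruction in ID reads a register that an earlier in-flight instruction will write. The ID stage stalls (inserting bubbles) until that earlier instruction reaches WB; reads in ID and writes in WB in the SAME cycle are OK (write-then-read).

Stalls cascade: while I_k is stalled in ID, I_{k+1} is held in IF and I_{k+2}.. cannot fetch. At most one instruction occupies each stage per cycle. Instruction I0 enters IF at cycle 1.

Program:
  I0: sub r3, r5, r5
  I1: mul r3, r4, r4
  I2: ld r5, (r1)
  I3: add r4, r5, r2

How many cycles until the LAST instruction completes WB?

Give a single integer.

Answer: 10

Derivation:
I0 sub r3 <- r5,r5: IF@1 ID@2 stall=0 (-) EX@3 MEM@4 WB@5
I1 mul r3 <- r4,r4: IF@2 ID@3 stall=0 (-) EX@4 MEM@5 WB@6
I2 ld r5 <- r1: IF@3 ID@4 stall=0 (-) EX@5 MEM@6 WB@7
I3 add r4 <- r5,r2: IF@4 ID@5 stall=2 (RAW on I2.r5 (WB@7)) EX@8 MEM@9 WB@10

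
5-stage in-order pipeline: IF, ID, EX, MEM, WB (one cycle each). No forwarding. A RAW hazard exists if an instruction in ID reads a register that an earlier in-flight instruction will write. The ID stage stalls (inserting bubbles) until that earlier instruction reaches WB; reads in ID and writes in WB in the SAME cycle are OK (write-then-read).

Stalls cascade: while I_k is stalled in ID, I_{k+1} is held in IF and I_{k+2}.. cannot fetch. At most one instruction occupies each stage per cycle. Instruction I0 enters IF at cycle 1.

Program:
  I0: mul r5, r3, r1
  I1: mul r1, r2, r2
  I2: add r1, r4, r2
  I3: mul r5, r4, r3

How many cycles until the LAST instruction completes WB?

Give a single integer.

Answer: 8

Derivation:
I0 mul r5 <- r3,r1: IF@1 ID@2 stall=0 (-) EX@3 MEM@4 WB@5
I1 mul r1 <- r2,r2: IF@2 ID@3 stall=0 (-) EX@4 MEM@5 WB@6
I2 add r1 <- r4,r2: IF@3 ID@4 stall=0 (-) EX@5 MEM@6 WB@7
I3 mul r5 <- r4,r3: IF@4 ID@5 stall=0 (-) EX@6 MEM@7 WB@8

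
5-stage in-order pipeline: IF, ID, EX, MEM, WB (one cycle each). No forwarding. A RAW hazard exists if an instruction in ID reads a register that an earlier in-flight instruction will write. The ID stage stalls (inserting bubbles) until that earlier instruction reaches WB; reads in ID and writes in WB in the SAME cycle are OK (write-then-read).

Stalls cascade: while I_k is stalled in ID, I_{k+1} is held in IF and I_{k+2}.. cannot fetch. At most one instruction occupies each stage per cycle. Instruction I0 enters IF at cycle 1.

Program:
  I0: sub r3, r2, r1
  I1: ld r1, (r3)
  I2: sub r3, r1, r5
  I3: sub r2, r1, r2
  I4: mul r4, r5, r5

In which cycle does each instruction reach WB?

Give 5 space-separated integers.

I0 sub r3 <- r2,r1: IF@1 ID@2 stall=0 (-) EX@3 MEM@4 WB@5
I1 ld r1 <- r3: IF@2 ID@3 stall=2 (RAW on I0.r3 (WB@5)) EX@6 MEM@7 WB@8
I2 sub r3 <- r1,r5: IF@3 ID@6 stall=2 (RAW on I1.r1 (WB@8)) EX@9 MEM@10 WB@11
I3 sub r2 <- r1,r2: IF@6 ID@9 stall=0 (-) EX@10 MEM@11 WB@12
I4 mul r4 <- r5,r5: IF@9 ID@10 stall=0 (-) EX@11 MEM@12 WB@13

Answer: 5 8 11 12 13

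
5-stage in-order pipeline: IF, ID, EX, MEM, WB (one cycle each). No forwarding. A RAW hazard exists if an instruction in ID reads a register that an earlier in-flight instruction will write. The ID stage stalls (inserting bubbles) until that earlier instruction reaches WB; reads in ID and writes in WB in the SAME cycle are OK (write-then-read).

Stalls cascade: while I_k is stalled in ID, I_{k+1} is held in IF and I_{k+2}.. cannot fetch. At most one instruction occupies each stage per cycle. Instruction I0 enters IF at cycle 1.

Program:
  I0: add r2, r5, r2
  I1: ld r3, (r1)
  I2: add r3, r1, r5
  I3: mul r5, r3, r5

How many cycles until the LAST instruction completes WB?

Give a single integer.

Answer: 10

Derivation:
I0 add r2 <- r5,r2: IF@1 ID@2 stall=0 (-) EX@3 MEM@4 WB@5
I1 ld r3 <- r1: IF@2 ID@3 stall=0 (-) EX@4 MEM@5 WB@6
I2 add r3 <- r1,r5: IF@3 ID@4 stall=0 (-) EX@5 MEM@6 WB@7
I3 mul r5 <- r3,r5: IF@4 ID@5 stall=2 (RAW on I2.r3 (WB@7)) EX@8 MEM@9 WB@10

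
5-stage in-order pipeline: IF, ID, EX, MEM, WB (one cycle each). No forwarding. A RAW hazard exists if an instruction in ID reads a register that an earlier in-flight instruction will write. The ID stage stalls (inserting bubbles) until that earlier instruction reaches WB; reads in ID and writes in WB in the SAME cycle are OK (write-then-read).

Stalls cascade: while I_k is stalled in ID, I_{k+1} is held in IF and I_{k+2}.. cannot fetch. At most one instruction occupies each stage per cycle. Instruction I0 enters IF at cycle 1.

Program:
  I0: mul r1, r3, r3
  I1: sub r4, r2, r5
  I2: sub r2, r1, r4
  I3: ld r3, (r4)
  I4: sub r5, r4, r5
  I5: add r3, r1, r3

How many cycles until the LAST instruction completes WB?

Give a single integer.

I0 mul r1 <- r3,r3: IF@1 ID@2 stall=0 (-) EX@3 MEM@4 WB@5
I1 sub r4 <- r2,r5: IF@2 ID@3 stall=0 (-) EX@4 MEM@5 WB@6
I2 sub r2 <- r1,r4: IF@3 ID@4 stall=2 (RAW on I1.r4 (WB@6)) EX@7 MEM@8 WB@9
I3 ld r3 <- r4: IF@4 ID@7 stall=0 (-) EX@8 MEM@9 WB@10
I4 sub r5 <- r4,r5: IF@7 ID@8 stall=0 (-) EX@9 MEM@10 WB@11
I5 add r3 <- r1,r3: IF@8 ID@9 stall=1 (RAW on I3.r3 (WB@10)) EX@11 MEM@12 WB@13

Answer: 13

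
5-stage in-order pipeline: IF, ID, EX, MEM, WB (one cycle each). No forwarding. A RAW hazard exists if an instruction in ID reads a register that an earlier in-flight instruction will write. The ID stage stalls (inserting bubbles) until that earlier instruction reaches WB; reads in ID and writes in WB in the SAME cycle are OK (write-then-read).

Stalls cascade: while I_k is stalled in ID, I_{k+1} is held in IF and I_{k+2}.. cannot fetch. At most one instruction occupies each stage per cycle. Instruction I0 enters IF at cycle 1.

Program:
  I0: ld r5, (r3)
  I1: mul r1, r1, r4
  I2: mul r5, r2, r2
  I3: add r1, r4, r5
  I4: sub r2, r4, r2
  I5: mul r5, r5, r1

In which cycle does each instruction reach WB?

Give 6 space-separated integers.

Answer: 5 6 7 10 11 13

Derivation:
I0 ld r5 <- r3: IF@1 ID@2 stall=0 (-) EX@3 MEM@4 WB@5
I1 mul r1 <- r1,r4: IF@2 ID@3 stall=0 (-) EX@4 MEM@5 WB@6
I2 mul r5 <- r2,r2: IF@3 ID@4 stall=0 (-) EX@5 MEM@6 WB@7
I3 add r1 <- r4,r5: IF@4 ID@5 stall=2 (RAW on I2.r5 (WB@7)) EX@8 MEM@9 WB@10
I4 sub r2 <- r4,r2: IF@5 ID@8 stall=0 (-) EX@9 MEM@10 WB@11
I5 mul r5 <- r5,r1: IF@8 ID@9 stall=1 (RAW on I3.r1 (WB@10)) EX@11 MEM@12 WB@13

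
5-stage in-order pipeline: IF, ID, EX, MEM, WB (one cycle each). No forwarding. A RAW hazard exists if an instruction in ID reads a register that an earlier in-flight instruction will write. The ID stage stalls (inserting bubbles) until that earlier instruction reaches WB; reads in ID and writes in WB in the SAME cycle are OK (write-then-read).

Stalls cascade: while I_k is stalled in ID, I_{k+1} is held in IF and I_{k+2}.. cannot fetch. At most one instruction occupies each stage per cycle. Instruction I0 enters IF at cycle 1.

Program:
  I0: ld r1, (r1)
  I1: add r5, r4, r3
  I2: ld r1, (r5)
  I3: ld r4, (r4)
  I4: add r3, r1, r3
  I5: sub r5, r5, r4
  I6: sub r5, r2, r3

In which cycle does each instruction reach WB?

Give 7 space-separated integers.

Answer: 5 6 9 10 12 13 15

Derivation:
I0 ld r1 <- r1: IF@1 ID@2 stall=0 (-) EX@3 MEM@4 WB@5
I1 add r5 <- r4,r3: IF@2 ID@3 stall=0 (-) EX@4 MEM@5 WB@6
I2 ld r1 <- r5: IF@3 ID@4 stall=2 (RAW on I1.r5 (WB@6)) EX@7 MEM@8 WB@9
I3 ld r4 <- r4: IF@4 ID@7 stall=0 (-) EX@8 MEM@9 WB@10
I4 add r3 <- r1,r3: IF@7 ID@8 stall=1 (RAW on I2.r1 (WB@9)) EX@10 MEM@11 WB@12
I5 sub r5 <- r5,r4: IF@8 ID@10 stall=0 (-) EX@11 MEM@12 WB@13
I6 sub r5 <- r2,r3: IF@10 ID@11 stall=1 (RAW on I4.r3 (WB@12)) EX@13 MEM@14 WB@15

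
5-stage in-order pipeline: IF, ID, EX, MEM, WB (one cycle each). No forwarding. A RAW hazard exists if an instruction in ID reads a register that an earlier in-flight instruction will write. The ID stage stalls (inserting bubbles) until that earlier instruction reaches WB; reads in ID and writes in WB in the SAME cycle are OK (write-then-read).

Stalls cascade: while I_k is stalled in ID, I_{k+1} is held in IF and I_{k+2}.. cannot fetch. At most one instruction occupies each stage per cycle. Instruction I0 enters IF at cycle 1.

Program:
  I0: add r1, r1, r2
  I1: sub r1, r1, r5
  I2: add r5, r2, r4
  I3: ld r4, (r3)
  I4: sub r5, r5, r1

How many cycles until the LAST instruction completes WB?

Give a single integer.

I0 add r1 <- r1,r2: IF@1 ID@2 stall=0 (-) EX@3 MEM@4 WB@5
I1 sub r1 <- r1,r5: IF@2 ID@3 stall=2 (RAW on I0.r1 (WB@5)) EX@6 MEM@7 WB@8
I2 add r5 <- r2,r4: IF@3 ID@6 stall=0 (-) EX@7 MEM@8 WB@9
I3 ld r4 <- r3: IF@6 ID@7 stall=0 (-) EX@8 MEM@9 WB@10
I4 sub r5 <- r5,r1: IF@7 ID@8 stall=1 (RAW on I2.r5 (WB@9)) EX@10 MEM@11 WB@12

Answer: 12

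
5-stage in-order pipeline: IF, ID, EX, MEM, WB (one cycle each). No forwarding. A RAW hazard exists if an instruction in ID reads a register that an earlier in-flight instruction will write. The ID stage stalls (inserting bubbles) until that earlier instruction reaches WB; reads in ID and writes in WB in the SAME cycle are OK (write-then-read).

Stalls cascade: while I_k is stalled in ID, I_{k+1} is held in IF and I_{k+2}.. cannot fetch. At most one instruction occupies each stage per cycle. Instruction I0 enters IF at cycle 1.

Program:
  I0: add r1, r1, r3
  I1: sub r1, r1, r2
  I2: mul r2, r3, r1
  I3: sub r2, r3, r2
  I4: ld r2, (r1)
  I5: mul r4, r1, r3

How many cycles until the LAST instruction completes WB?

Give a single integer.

I0 add r1 <- r1,r3: IF@1 ID@2 stall=0 (-) EX@3 MEM@4 WB@5
I1 sub r1 <- r1,r2: IF@2 ID@3 stall=2 (RAW on I0.r1 (WB@5)) EX@6 MEM@7 WB@8
I2 mul r2 <- r3,r1: IF@3 ID@6 stall=2 (RAW on I1.r1 (WB@8)) EX@9 MEM@10 WB@11
I3 sub r2 <- r3,r2: IF@6 ID@9 stall=2 (RAW on I2.r2 (WB@11)) EX@12 MEM@13 WB@14
I4 ld r2 <- r1: IF@9 ID@12 stall=0 (-) EX@13 MEM@14 WB@15
I5 mul r4 <- r1,r3: IF@12 ID@13 stall=0 (-) EX@14 MEM@15 WB@16

Answer: 16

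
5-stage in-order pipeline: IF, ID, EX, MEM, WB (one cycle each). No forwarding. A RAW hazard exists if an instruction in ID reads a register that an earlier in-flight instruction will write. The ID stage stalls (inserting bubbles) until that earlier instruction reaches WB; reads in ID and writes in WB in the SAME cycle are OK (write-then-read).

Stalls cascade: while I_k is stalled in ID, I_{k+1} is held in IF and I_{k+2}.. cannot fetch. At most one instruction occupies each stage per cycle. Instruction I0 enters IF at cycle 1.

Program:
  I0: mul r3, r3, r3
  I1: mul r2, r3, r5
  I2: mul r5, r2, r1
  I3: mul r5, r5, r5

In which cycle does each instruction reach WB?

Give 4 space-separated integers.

I0 mul r3 <- r3,r3: IF@1 ID@2 stall=0 (-) EX@3 MEM@4 WB@5
I1 mul r2 <- r3,r5: IF@2 ID@3 stall=2 (RAW on I0.r3 (WB@5)) EX@6 MEM@7 WB@8
I2 mul r5 <- r2,r1: IF@3 ID@6 stall=2 (RAW on I1.r2 (WB@8)) EX@9 MEM@10 WB@11
I3 mul r5 <- r5,r5: IF@6 ID@9 stall=2 (RAW on I2.r5 (WB@11)) EX@12 MEM@13 WB@14

Answer: 5 8 11 14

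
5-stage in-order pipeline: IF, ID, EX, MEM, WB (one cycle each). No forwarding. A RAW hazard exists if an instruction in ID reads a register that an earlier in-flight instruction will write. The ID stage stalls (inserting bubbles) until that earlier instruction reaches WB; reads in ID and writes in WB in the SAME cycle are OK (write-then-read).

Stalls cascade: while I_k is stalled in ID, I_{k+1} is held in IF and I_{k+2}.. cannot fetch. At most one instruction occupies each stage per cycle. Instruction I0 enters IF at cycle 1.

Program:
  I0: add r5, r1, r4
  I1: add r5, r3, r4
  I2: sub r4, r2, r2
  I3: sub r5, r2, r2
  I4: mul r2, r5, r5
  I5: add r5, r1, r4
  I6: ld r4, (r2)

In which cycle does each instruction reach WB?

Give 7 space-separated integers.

I0 add r5 <- r1,r4: IF@1 ID@2 stall=0 (-) EX@3 MEM@4 WB@5
I1 add r5 <- r3,r4: IF@2 ID@3 stall=0 (-) EX@4 MEM@5 WB@6
I2 sub r4 <- r2,r2: IF@3 ID@4 stall=0 (-) EX@5 MEM@6 WB@7
I3 sub r5 <- r2,r2: IF@4 ID@5 stall=0 (-) EX@6 MEM@7 WB@8
I4 mul r2 <- r5,r5: IF@5 ID@6 stall=2 (RAW on I3.r5 (WB@8)) EX@9 MEM@10 WB@11
I5 add r5 <- r1,r4: IF@6 ID@9 stall=0 (-) EX@10 MEM@11 WB@12
I6 ld r4 <- r2: IF@9 ID@10 stall=1 (RAW on I4.r2 (WB@11)) EX@12 MEM@13 WB@14

Answer: 5 6 7 8 11 12 14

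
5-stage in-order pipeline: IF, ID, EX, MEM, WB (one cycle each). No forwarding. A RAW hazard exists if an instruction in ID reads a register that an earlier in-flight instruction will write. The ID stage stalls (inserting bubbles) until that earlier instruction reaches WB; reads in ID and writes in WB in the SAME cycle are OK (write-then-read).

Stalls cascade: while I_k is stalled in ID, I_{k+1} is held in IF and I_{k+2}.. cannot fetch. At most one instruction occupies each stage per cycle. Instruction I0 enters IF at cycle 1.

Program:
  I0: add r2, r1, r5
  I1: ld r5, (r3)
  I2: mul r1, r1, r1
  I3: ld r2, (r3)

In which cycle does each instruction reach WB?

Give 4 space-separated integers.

I0 add r2 <- r1,r5: IF@1 ID@2 stall=0 (-) EX@3 MEM@4 WB@5
I1 ld r5 <- r3: IF@2 ID@3 stall=0 (-) EX@4 MEM@5 WB@6
I2 mul r1 <- r1,r1: IF@3 ID@4 stall=0 (-) EX@5 MEM@6 WB@7
I3 ld r2 <- r3: IF@4 ID@5 stall=0 (-) EX@6 MEM@7 WB@8

Answer: 5 6 7 8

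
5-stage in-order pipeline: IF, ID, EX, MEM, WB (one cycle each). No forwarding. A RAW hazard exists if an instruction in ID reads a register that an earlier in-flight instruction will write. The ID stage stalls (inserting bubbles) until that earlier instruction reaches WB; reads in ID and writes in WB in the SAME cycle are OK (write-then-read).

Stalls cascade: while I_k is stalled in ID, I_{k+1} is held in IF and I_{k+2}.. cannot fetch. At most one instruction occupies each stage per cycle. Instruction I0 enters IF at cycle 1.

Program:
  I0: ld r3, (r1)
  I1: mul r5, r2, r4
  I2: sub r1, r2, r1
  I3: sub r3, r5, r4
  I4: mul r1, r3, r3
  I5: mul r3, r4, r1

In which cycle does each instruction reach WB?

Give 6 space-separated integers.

I0 ld r3 <- r1: IF@1 ID@2 stall=0 (-) EX@3 MEM@4 WB@5
I1 mul r5 <- r2,r4: IF@2 ID@3 stall=0 (-) EX@4 MEM@5 WB@6
I2 sub r1 <- r2,r1: IF@3 ID@4 stall=0 (-) EX@5 MEM@6 WB@7
I3 sub r3 <- r5,r4: IF@4 ID@5 stall=1 (RAW on I1.r5 (WB@6)) EX@7 MEM@8 WB@9
I4 mul r1 <- r3,r3: IF@5 ID@7 stall=2 (RAW on I3.r3 (WB@9)) EX@10 MEM@11 WB@12
I5 mul r3 <- r4,r1: IF@7 ID@10 stall=2 (RAW on I4.r1 (WB@12)) EX@13 MEM@14 WB@15

Answer: 5 6 7 9 12 15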